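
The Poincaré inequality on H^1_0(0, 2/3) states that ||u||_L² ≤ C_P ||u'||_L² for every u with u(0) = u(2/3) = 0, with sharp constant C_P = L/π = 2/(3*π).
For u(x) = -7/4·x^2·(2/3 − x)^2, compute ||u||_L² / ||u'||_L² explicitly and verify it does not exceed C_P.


||u||_L² / ||u'||_L² = sqrt(3)/9 < C_P = 2/(3*π).

u(x) = -7/4·x^2·(2/3 − x)^2, so u'(x) = 7*x*(-9*x^2 + 9*x - 2)/9.
u(x) = -7/4·x^2·(2/3 − x)^2 vanishes at x = 0 and x = 2/3, so u ∈ H^1_0(0, 2/3). Differentiate via the product rule and integrate the resulting polynomials term by term.
  ∫_0^2/3 u² dx = ∫_0^2/3 (49*x^8/16 - 49*x^7/6 + 49*x^6/6 - 98*x^5/27 + 49*x^4/81) dx. Term by term:
    ∫_0^2/3 49*x^8/16 dx = 1568/177147;  ∫_0^2/3 -49*x^7/6 dx = -784/19683;  ∫_0^2/3 49*x^6/6 dx = 448/6561;
    ∫_0^2/3 -98*x^5/27 dx = -3136/59049;  ∫_0^2/3 49*x^4/81 dx = 1568/98415.
  Sum: 1568/177147 − 784/19683 + 448/6561 − 3136/59049 + 1568/98415 = 112/885735.
  ∫_0^2/3 (u')² dx = ∫_0^2/3 (49*x^6 - 98*x^5 + 637*x^4/9 - 196*x^3/9 + 196*x^2/81) dx. Term by term:
    ∫_0^2/3 49*x^6 dx = 896/2187;  ∫_0^2/3 -98*x^5 dx = -3136/2187;  ∫_0^2/3 637*x^4/9 dx = 20384/10935;
    ∫_0^2/3 -196*x^3/9 dx = -784/729;  ∫_0^2/3 196*x^2/81 dx = 1568/6561.
  Sum: 896/2187 − 3136/2187 + 20384/10935 − 784/729 + 1568/6561 = 112/32805.
∫_0^2/3 u² dx = 112/885735, so ||u||_L² = 4*sqrt(105)/3645.
∫_0^2/3 (u')² dx = 112/32805, so ||u'||_L² = 4*sqrt(35)/405.
Ratio ||u||_L² / ||u'||_L² = sqrt(3)/9.
Sharp Poincaré constant on H^1_0(0, 2/3) is C_P = L/π = 2/(3*π), achieved by sin(3*π/2·x).
A polynomial bump cannot attain the sharp Poincaré constant (only the first sine eigenfunction does), so the ratio is strictly less than C_P, consistent with ||u||_L² ≤ C_P ||u'||_L².


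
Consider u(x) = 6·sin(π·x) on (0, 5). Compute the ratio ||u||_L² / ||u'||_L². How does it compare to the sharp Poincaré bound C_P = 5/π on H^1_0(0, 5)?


||u||_L² / ||u'||_L² = 1/π < C_P = 5/π.

u(x) = 6·sin(π·x), so u'(x) = 6*π*cos(π*x).
Writing u(x) = A·sin(kπx/L) with A = 6 and k = 5, use ∫_0^L sin²(kπx/L) dx = L/2 and ∫_0^L cos²(kπx/L) dx = L/2.
u² = 36·sin²(π·x) and (u')² = 36*π^2·cos²(π·x), and each of sin², cos² integrates to L/2 = 5/2 over (0, 5).
∫_0^5 u² dx = 90, so ||u||_L² = 3*sqrt(10).
∫_0^5 (u')² dx = 90*π^2, so ||u'||_L² = 3*sqrt(10)*π.
Ratio ||u||_L² / ||u'||_L² = 1/π.
Sharp Poincaré constant on H^1_0(0, 5) is C_P = L/π = 5/π, achieved by sin(π/5·x).
This is the k = 5 harmonic; the ratio L/(kπ) is strictly less than C_P = L/π, consistent with the sharp inequality ||u||_L² ≤ C_P ||u'||_L².


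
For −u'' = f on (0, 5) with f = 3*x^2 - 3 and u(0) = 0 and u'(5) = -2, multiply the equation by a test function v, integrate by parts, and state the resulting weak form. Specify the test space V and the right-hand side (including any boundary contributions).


V = {v ∈ H^1(0, 5) : v(0) = 0} (test functions vanish at x = 0 where u is specified); weak form: ∫_0^5 u'v' dx = ∫_0^5 (3*x^2 - 3) v dx − 2·v(5) for all v ∈ V.

Multiply both sides by a test function v and integrate from 0 to 5:
  ∫_0^5 −u''(x) v(x) dx = ∫_0^5 f(x) v(x) dx.
Integrate the LHS by parts once:
  ∫_0^5 −u'' v dx = −[u'(x) v(x)]_0^5 + ∫_0^5 u'(x) v'(x) dx.
Thus ∫_0^5 u'(x) v'(x) dx = ∫_0^5 f(x) v(x) dx + [u'(x) v(x)]_0^5.
Choose V so that boundary terms are either known or forced to vanish.
Mixed BC: u(0) = 0 (Dirichlet) and u'(5) = -2 (Neumann). Define V = {v ∈ H^1(0, 5) : v(0) = 0}. Then [u' v]_0^5 = u'(5)·v(5) − u'(0)·0 = − 2·v(5).
Weak formulation: find u (satisfying any essential BC) such that ∫_0^5 u'(x) v'(x) dx = ∫_0^5 f v dx − 2·v(5) for all v ∈ V (Dirichlet at 0 absorbed into V; Neumann datum at x = 5 contributes the boundary term).
Substituting f(x) = 3*x^2 - 3, the right-hand side is ∫_0^5 (3*x^2 - 3) v dx − 2·v(5).


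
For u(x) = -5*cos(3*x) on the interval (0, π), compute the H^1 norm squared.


||u||_{H^1(0,π)}^2 = 125*π

u'(x) = 15*sin(3*x).
Expand u² and (u')² and integrate term by term on (0, π), using: for integers n ≥ 1, ∫_0^π sin²(nx) dx = ∫_0^π cos²(nx) dx = π/2; for n ≠ n', ∫_0^π sin(nx)sin(n'x) dx = ∫_0^π cos(nx)cos(n'x) dx = 0; and by product-to-sum, ∫_0^π sin(nx)cos(n'x) dx = ½∫_0^π [sin((n+n')x) + sin((n−n')x)] dx, which is 0 when n+n' is even and 2n/(n²−n'²) when n+n' is odd (it need not vanish on (0, π)).
  u² squared terms: (-5)²·∫cos(3x)² dx = 25·π/2 = 25*π/2.
  So ∫_0^π u² dx = 25*π/2.
  (u')² squared terms: (15)²·∫sin(3x)² dx = 225·π/2 = 225*π/2.
  So ∫_0^π (u')² dx = 225*π/2.
||u||_{H^1}^2 = (25*π/2) + (225*π/2) = 125*π.


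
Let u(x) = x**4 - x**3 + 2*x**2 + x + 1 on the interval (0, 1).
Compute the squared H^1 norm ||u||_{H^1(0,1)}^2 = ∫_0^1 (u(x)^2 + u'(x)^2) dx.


||u||_{H^1}^2 = 577/36

The H^1 norm (squared) on an interval (0, L) is
  ||u||_{H^1}^2 = ∫_0^L u(x)^2 dx + ∫_0^L u'(x)^2 dx.
Compute u'(x) = 4*x**3 - 3*x**2 + 4*x + 1.
Then u(x)^2 = x**8 - 2*x**7 + 5*x**6 - 2*x**5 + 4*x**4 + 2*x**3 + 5*x**2 + 2*x + 1 and u'(x)^2 = 16*x**6 - 24*x**5 + 41*x**4 - 16*x**3 + 10*x**2 + 8*x + 1.
Integrate each monomial from 0 to 1 using ∫_0^1 c·x^n dx = c·1^(n+1)/(n+1):
  ∫_0^1 u(x)^2 dx = ∫_0^1 (x^8 - 2*x^7 + 5*x^6 - 2*x^5 + 4*x^4 + 2*x^3 + 5*x^2 + 2*x + 1) dx. Term by term:
    ∫_0^1 x^8 dx = 1/9;  ∫_0^1 -2*x^7 dx = -1/4;  ∫_0^1 5*x^6 dx = 5/7;
    ∫_0^1 -2*x^5 dx = -1/3;  ∫_0^1 4*x^4 dx = 4/5;  ∫_0^1 2*x^3 dx = 1/2;
    ∫_0^1 5*x^2 dx = 5/3;  ∫_0^1 2*x dx = 1;  ∫_0^1 1 dx = 1.
  Sum: 1/9 − 1/4 + 5/7 − 1/3 + 4/5 + 1/2 + 5/3 + 1 + 1 = 6563/1260.
  ∫_0^1 u'(x)^2 dx = ∫_0^1 (16*x^6 - 24*x^5 + 41*x^4 - 16*x^3 + 10*x^2 + 8*x + 1) dx. Term by term:
    ∫_0^1 16*x^6 dx = 16/7;  ∫_0^1 -24*x^5 dx = -4;  ∫_0^1 41*x^4 dx = 41/5;
    ∫_0^1 -16*x^3 dx = -4;  ∫_0^1 10*x^2 dx = 10/3;  ∫_0^1 8*x dx = 4;
    ∫_0^1 1 dx = 1.
  Sum: 16/7 − 4 + 41/5 − 4 + 10/3 + 4 + 1 = 1136/105.
Adding: ||u||_{H^1}^2 = 6563/1260 + 1136/105 = 577/36.


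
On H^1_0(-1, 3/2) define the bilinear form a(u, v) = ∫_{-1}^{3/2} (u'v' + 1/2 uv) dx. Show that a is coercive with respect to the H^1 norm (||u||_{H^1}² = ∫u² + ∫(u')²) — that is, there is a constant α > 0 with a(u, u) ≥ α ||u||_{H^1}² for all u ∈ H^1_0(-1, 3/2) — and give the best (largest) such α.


α = (25 + 8*π^2)/(2*(25 + 4*π^2))

Coercivity of a(·,·) on H^1_0(-1, 3/2) means a(u, u) ≥ α ||u||_{H^1}² for every u ∈ H^1_0.
The interval has length L = 5/2, and Poincaré/coercivity depend only on L. Here a(u, u) = ∫(u')² + (1/2)·∫u².
Here 0 < c = 1/2 < 1. The condition a(u,u) ≥ α||u||_{H^1}² reads (1−α)∫(u')² ≥ (α−c)∫u². Any admissible α is ≤ 1 (rapidly oscillating u have ∫u²/∫(u')² → 0), and α = 1 would force 0 ≥ (1−c)∫u², impossible since c < 1; so 1−α > 0. By the sharp Poincaré inequality on H^1_0 of an interval of length L, ∫(u')² ≥ (π/L)²∫u² with equality for the first sine mode sin(π(x−x₀)/L) (x₀ the left endpoint), so the inequality holds for all u iff (1−α)(π/L)² ≥ α − c, i.e. α ≤ ((π/L)² + c)/((π/L)² + 1) = (1 + c(L/π)²)/(1 + (L/π)²). With (π/L)² = 4*π^2/25 and c = 1/2, the largest admissible constant is α = ((π/L)² + c)/((π/L)² + 1).
Simplifying, α = (25 + 8*π^2)/(2*(25 + 4*π^2)).


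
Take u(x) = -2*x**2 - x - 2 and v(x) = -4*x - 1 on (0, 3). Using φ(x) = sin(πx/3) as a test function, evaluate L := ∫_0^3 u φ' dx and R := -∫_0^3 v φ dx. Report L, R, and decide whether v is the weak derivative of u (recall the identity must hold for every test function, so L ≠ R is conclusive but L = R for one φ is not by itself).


LHS = 42/π, RHS = 42/π. Yes, v = u' weakly.

u(x) = -2*x**2 - x - 2, classical derivative u'(x) = -4*x - 1.
φ(x) = sin(πx/3), so φ'(x) = π*cos(π*x/3)/3.
Note φ(0) = φ(3) = 0, so the boundary term u·φ vanishes.
LHS = ∫_0^3 u(x) φ'(x) dx = ∫_0^3 (-2*π*x^2*cos(π*x/3)/3 - π*x*cos(π*x/3)/3 - 2*π*cos(π*x/3)/3) dx. Term by term:
  ∫_0^3 -2*π*cos(π*x/3)/3 dx = 0;  ∫_0^3 -2*π*x^2*cos(π*x/3)/3 dx = 36/π;  ∫_0^3 -π*x*cos(π*x/3)/3 dx = 6/π.
Sum: 0 + 36/π + 6/π = 42/π.
So LHS = 42/π.
∫_0^3 v(x) φ(x) dx = ∫_0^3 (-4*x*sin(π*x/3) - sin(π*x/3)) dx. Term by term:
  ∫_0^3 -sin(π*x/3) dx = -6/π;  ∫_0^3 -4*x*sin(π*x/3) dx = -36/π.
Sum: -6/π − 36/π = -42/π.
So RHS = -∫_0^3 v(x) φ(x) dx = 42/π.
LHS = RHS, so the identity holds for this test φ.
Moreover u is smooth here and v(x) = u'(x) = -4*x - 1 pointwise, so the identity holds for every test function. Hence v is the weak derivative of u.


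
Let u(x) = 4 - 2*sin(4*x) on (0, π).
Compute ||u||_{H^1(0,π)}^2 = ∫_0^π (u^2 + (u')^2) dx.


||u||_{H^1(0,π)}^2 = 50*π

u'(x) = -8*cos(4*x).
Expand u² and (u')² and integrate term by term on (0, π), using: for integers n ≥ 1, ∫_0^π sin²(nx) dx = ∫_0^π cos²(nx) dx = π/2; for n ≠ n', ∫_0^π sin(nx)sin(n'x) dx = ∫_0^π cos(nx)cos(n'x) dx = 0; and by product-to-sum, ∫_0^π sin(nx)cos(n'x) dx = ½∫_0^π [sin((n+n')x) + sin((n−n')x)] dx, which is 0 when n+n' is even and 2n/(n²−n'²) when n+n' is odd (it need not vanish on (0, π)). For the constant mode: ∫_0^π 1 dx = π, ∫_0^π cos(nx) dx = 0, ∫_0^π sin(nx) dx = (1−(−1)^n)/n.
  u² squared terms: (4)²·∫1 dx = 16·π = 16*π;  (-2)²·∫sin(4x)² dx = 4·π/2 = 2*π.
  u² cross terms: 2·(4)·(-2)·∫1·sin(4x) dx = -16·(0) = 0.
  So ∫_0^π u² dx = 16*π + 2*π + 0 = 18*π.
  (u')² squared terms: (-8)²·∫cos(4x)² dx = 64·π/2 = 32*π.
  So ∫_0^π (u')² dx = 32*π.
||u||_{H^1}^2 = (18*π) + (32*π) = 50*π.


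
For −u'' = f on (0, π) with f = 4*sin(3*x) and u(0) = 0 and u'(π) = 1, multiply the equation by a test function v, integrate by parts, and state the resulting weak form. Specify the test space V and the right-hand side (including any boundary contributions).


V = {v ∈ H^1(0, π) : v(0) = 0} (test functions vanish at x = 0 where u is specified); weak form: ∫_0^π u'v' dx = ∫_0^π (4*sin(3*x)) v dx + v(π) for all v ∈ V.

Multiply both sides by a test function v and integrate from 0 to π:
  ∫_0^π −u''(x) v(x) dx = ∫_0^π f(x) v(x) dx.
Integrate the LHS by parts once:
  ∫_0^π −u'' v dx = −[u'(x) v(x)]_0^π + ∫_0^π u'(x) v'(x) dx.
Thus ∫_0^π u'(x) v'(x) dx = ∫_0^π f(x) v(x) dx + [u'(x) v(x)]_0^π.
Choose V so that boundary terms are either known or forced to vanish.
Mixed BC: u(0) = 0 (Dirichlet) and u'(π) = 1 (Neumann). Define V = {v ∈ H^1(0, π) : v(0) = 0}. Then [u' v]_0^π = u'(π)·v(π) − u'(0)·0 = v(π).
Weak formulation: find u (satisfying any essential BC) such that ∫_0^π u'(x) v'(x) dx = ∫_0^π f v dx + v(π) for all v ∈ V (Dirichlet at 0 absorbed into V; Neumann datum at x = π contributes the boundary term).
Substituting f(x) = 4*sin(3*x), the right-hand side is ∫_0^π (4*sin(3*x)) v dx + v(π).


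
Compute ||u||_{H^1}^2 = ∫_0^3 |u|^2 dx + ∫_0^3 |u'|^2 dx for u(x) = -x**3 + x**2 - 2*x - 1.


||u||_{H^1}^2 = 43773/70

The H^1 norm (squared) on an interval (0, L) is
  ||u||_{H^1}^2 = ∫_0^L u(x)^2 dx + ∫_0^L u'(x)^2 dx.
Compute u'(x) = -3*x**2 + 2*x - 2.
Then u(x)^2 = x**6 - 2*x**5 + 5*x**4 - 2*x**3 + 2*x**2 + 4*x + 1 and u'(x)^2 = 9*x**4 - 12*x**3 + 16*x**2 - 8*x + 4.
Integrate each monomial from 0 to 3 using ∫_0^3 c·x^n dx = c·3^(n+1)/(n+1):
  ∫_0^3 u(x)^2 dx = ∫_0^3 (x^6 - 2*x^5 + 5*x^4 - 2*x^3 + 2*x^2 + 4*x + 1) dx. Term by term:
    ∫_0^3 x^6 dx = 2187/7;  ∫_0^3 -2*x^5 dx = -243;  ∫_0^3 5*x^4 dx = 243;
    ∫_0^3 -2*x^3 dx = -81/2;  ∫_0^3 2*x^2 dx = 18;  ∫_0^3 4*x dx = 18;
    ∫_0^3 1 dx = 3.
  Sum: 2187/7 − 243 + 243 − 81/2 + 18 + 18 + 3 = 4353/14.
  ∫_0^3 u'(x)^2 dx = ∫_0^3 (9*x^4 - 12*x^3 + 16*x^2 - 8*x + 4) dx. Term by term:
    ∫_0^3 9*x^4 dx = 2187/5;  ∫_0^3 -12*x^3 dx = -243;  ∫_0^3 16*x^2 dx = 144;
    ∫_0^3 -8*x dx = -36;  ∫_0^3 4 dx = 12.
  Sum: 2187/5 − 243 + 144 − 36 + 12 = 1572/5.
Adding: ||u||_{H^1}^2 = 4353/14 + 1572/5 = 43773/70.


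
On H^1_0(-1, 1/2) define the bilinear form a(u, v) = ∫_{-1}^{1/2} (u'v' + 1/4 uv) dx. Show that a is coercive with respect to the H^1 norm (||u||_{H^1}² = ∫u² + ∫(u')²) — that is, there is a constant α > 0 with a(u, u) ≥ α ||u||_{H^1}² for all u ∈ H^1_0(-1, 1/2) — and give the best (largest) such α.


α = (9 + 16*π^2)/(4*(9 + 4*π^2))

Coercivity of a(·,·) on H^1_0(-1, 1/2) means a(u, u) ≥ α ||u||_{H^1}² for every u ∈ H^1_0.
The interval has length L = 3/2, and Poincaré/coercivity depend only on L. Here a(u, u) = ∫(u')² + (1/4)·∫u².
Here 0 < c = 1/4 < 1. The condition a(u,u) ≥ α||u||_{H^1}² reads (1−α)∫(u')² ≥ (α−c)∫u². Any admissible α is ≤ 1 (rapidly oscillating u have ∫u²/∫(u')² → 0), and α = 1 would force 0 ≥ (1−c)∫u², impossible since c < 1; so 1−α > 0. By the sharp Poincaré inequality on H^1_0 of an interval of length L, ∫(u')² ≥ (π/L)²∫u² with equality for the first sine mode sin(π(x−x₀)/L) (x₀ the left endpoint), so the inequality holds for all u iff (1−α)(π/L)² ≥ α − c, i.e. α ≤ ((π/L)² + c)/((π/L)² + 1) = (1 + c(L/π)²)/(1 + (L/π)²). With (π/L)² = 4*π^2/9 and c = 1/4, the largest admissible constant is α = ((π/L)² + c)/((π/L)² + 1).
Simplifying, α = (9 + 16*π^2)/(4*(9 + 4*π^2)).


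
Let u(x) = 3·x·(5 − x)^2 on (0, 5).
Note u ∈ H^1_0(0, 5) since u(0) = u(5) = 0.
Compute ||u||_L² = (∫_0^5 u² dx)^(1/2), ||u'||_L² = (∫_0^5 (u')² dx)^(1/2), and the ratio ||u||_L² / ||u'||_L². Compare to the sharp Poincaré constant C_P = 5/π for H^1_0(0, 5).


||u||_L² / ||u'||_L² = 5*sqrt(14)/14 < C_P = 5/π.

u(x) = 3·x·(5 − x)^2, so u'(x) = 3*(x - 5)*(3*x - 5).
u(x) = 3·x·(5 − x)^2 vanishes at x = 0 and x = 5, so u ∈ H^1_0(0, 5). Differentiate via the product rule and integrate the resulting polynomials term by term.
  ∫_0^5 u² dx = ∫_0^5 (9*x^6 - 180*x^5 + 1350*x^4 - 4500*x^3 + 5625*x^2) dx. Term by term:
    ∫_0^5 9*x^6 dx = 703125/7;  ∫_0^5 -180*x^5 dx = -468750;  ∫_0^5 1350*x^4 dx = 843750;
    ∫_0^5 -4500*x^3 dx = -703125;  ∫_0^5 5625*x^2 dx = 234375.
  Sum: 703125/7 − 468750 + 843750 − 703125 + 234375 = 46875/7.
  ∫_0^5 (u')² dx = ∫_0^5 (81*x^4 - 1080*x^3 + 4950*x^2 - 9000*x + 5625) dx. Term by term:
    ∫_0^5 81*x^4 dx = 50625;  ∫_0^5 -1080*x^3 dx = -168750;  ∫_0^5 4950*x^2 dx = 206250;
    ∫_0^5 -9000*x dx = -112500;  ∫_0^5 5625 dx = 28125.
  Sum: 50625 − 168750 + 206250 − 112500 + 28125 = 3750.
∫_0^5 u² dx = 46875/7, so ||u||_L² = 125*sqrt(21)/7.
∫_0^5 (u')² dx = 3750, so ||u'||_L² = 25*sqrt(6).
Ratio ||u||_L² / ||u'||_L² = 5*sqrt(14)/14.
Sharp Poincaré constant on H^1_0(0, 5) is C_P = L/π = 5/π, achieved by sin(π/5·x).
A polynomial bump cannot attain the sharp Poincaré constant (only the first sine eigenfunction does), so the ratio is strictly less than C_P, consistent with ||u||_L² ≤ C_P ||u'||_L².


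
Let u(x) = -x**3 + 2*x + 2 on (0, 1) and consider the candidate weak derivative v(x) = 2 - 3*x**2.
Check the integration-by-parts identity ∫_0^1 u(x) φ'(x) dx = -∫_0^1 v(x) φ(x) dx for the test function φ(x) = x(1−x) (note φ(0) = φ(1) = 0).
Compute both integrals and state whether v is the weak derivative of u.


LHS = -11/60, RHS = -11/60. Yes, v = u' weakly.

u(x) = -x**3 + 2*x + 2, classical derivative u'(x) = 2 - 3*x**2.
φ(x) = x(1−x), so φ'(x) = 1 - 2*x.
Note φ(0) = φ(1) = 0, so the boundary term u·φ vanishes.
LHS = ∫_0^1 u(x) φ'(x) dx = ∫_0^1 (2*x^4 - x^3 - 4*x^2 - 2*x + 2) dx. Term by term:
  ∫_0^1 2*x^4 dx = 2/5;  ∫_0^1 -x^3 dx = -1/4;  ∫_0^1 -4*x^2 dx = -4/3;
  ∫_0^1 -2*x dx = -1;  ∫_0^1 2 dx = 2.
Sum: 2/5 − 1/4 − 4/3 − 1 + 2 = -11/60.
So LHS = -11/60.
∫_0^1 v(x) φ(x) dx = ∫_0^1 (3*x^4 - 3*x^3 - 2*x^2 + 2*x) dx. Term by term:
  ∫_0^1 3*x^4 dx = 3/5;  ∫_0^1 -3*x^3 dx = -3/4;  ∫_0^1 -2*x^2 dx = -2/3;
  ∫_0^1 2*x dx = 1.
Sum: 3/5 − 3/4 − 2/3 + 1 = 11/60.
So RHS = -∫_0^1 v(x) φ(x) dx = -11/60.
LHS = RHS, so the identity holds for this test φ.
Moreover u is smooth here and v(x) = u'(x) = 2 - 3*x**2 pointwise, so the identity holds for every test function. Hence v is the weak derivative of u.


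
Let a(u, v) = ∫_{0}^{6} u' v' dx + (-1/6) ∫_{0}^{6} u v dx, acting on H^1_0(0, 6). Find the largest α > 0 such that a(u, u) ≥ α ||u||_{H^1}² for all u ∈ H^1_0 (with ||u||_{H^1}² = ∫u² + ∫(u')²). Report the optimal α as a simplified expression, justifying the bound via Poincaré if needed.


α = (-6 + π^2)/(π^2 + 36)

Coercivity of a(·,·) on H^1_0(0, 6) means a(u, u) ≥ α ||u||_{H^1}² for every u ∈ H^1_0.
The interval has length L = 6, and Poincaré/coercivity depend only on L. Here a(u, u) = ∫(u')² + (-1/6)·∫u².
Here c = -1/6 < 0 with |c| < (π/L)² = π^2/36, so coercivity still holds. The condition a(u,u) ≥ α||u||_{H^1}² reads (1−α)∫(u')² ≥ (α−c)∫u². Any admissible α is ≤ 1 (rapidly oscillating u have ∫u²/∫(u')² → 0), and α = 1 would force 0 ≥ (1−c)∫u², impossible since c < 1; so 1−α > 0. By the sharp Poincaré inequality on H^1_0 of an interval of length L, ∫(u')² ≥ (π/L)²∫u² with equality for the first sine mode sin(π(x−x₀)/L) (x₀ the left endpoint), so the inequality holds for all u iff (1−α)(π/L)² ≥ α − c, i.e. α ≤ ((π/L)² + c)/((π/L)² + 1) = (1 + c(L/π)²)/(1 + (L/π)²). (Direct route, valid since c ≤ 0: Poincaré gives c∫u² ≥ c(L/π)²∫(u')², so a(u,u) ≥ (1 + c(L/π)²)∫(u')², while ||u||_{H^1}² ≤ (1 + (L/π)²)∫(u')²; dividing yields the same α.) With (π/L)² = π^2/36 and c = -1/6, the largest admissible constant is α = ((π/L)² + c)/((π/L)² + 1).
Simplifying, α = (-6 + π^2)/(π^2 + 36).


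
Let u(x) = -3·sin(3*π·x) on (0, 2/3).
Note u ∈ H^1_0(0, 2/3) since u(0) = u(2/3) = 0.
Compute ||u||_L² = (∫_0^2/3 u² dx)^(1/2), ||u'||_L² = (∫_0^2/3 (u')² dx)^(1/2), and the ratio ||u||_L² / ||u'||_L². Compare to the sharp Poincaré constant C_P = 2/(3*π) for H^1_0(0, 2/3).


||u||_L² / ||u'||_L² = 1/(3*π) < C_P = 2/(3*π).

u(x) = -3·sin(3*π·x), so u'(x) = -9*π*cos(3*π*x).
Writing u(x) = A·sin(kπx/L) with A = -3 and k = 2, use ∫_0^L sin²(kπx/L) dx = L/2 and ∫_0^L cos²(kπx/L) dx = L/2.
u² = 9·sin²(3*π·x) and (u')² = 81*π^2·cos²(3*π·x), and each of sin², cos² integrates to L/2 = 1/3 over (0, 2/3).
∫_0^2/3 u² dx = 3, so ||u||_L² = sqrt(3).
∫_0^2/3 (u')² dx = 27*π^2, so ||u'||_L² = 3*sqrt(3)*π.
Ratio ||u||_L² / ||u'||_L² = 1/(3*π).
Sharp Poincaré constant on H^1_0(0, 2/3) is C_P = L/π = 2/(3*π), achieved by sin(3*π/2·x).
This is the k = 2 harmonic; the ratio L/(kπ) is strictly less than C_P = L/π, consistent with the sharp inequality ||u||_L² ≤ C_P ||u'||_L².


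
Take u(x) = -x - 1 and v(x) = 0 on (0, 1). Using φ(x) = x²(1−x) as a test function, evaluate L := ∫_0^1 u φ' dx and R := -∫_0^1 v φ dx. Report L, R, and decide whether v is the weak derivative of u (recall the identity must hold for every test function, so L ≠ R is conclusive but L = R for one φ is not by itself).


LHS = 1/12, RHS = 0. No, v is not the weak derivative of u.

u(x) = -x - 1, classical derivative u'(x) = -1.
φ(x) = x²(1−x), so φ'(x) = x*(2 - 3*x).
Note φ(0) = φ(1) = 0, so the boundary term u·φ vanishes.
LHS = ∫_0^1 u(x) φ'(x) dx = ∫_0^1 (3*x^3 + x^2 - 2*x) dx. Term by term:
  ∫_0^1 3*x^3 dx = 3/4;  ∫_0^1 x^2 dx = 1/3;  ∫_0^1 -2*x dx = -1.
Sum: 3/4 + 1/3 − 1 = 1/12.
So LHS = 1/12.
∫_0^1 v(x) φ(x) dx = ∫_0^1 (0) dx. Term by term:
  ∫_0^1 0 dx = 0.
So RHS = -∫_0^1 v(x) φ(x) dx = 0.
LHS − RHS = 1/12 ≠ 0, so the identity fails.
(For a valid weak derivative the identity must hold for EVERY test function, in particular this one. The failure shows v is NOT the weak derivative of u.)
Correct weak derivative would be u'(x) = -1.


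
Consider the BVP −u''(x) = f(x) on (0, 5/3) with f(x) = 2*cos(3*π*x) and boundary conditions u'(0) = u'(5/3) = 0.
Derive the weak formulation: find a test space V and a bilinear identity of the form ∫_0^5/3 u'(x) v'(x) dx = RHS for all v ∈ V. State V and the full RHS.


V = H^1(0, 5/3) (no boundary constraint on v; u is determined up to an additive constant); weak form: ∫_0^5/3 u'v' dx = ∫_0^5/3 (2*cos(3*π*x)) v dx for all v ∈ V.

Multiply both sides by a test function v and integrate from 0 to 5/3:
  ∫_0^5/3 −u''(x) v(x) dx = ∫_0^5/3 f(x) v(x) dx.
Integrate the LHS by parts once:
  ∫_0^5/3 −u'' v dx = −[u'(x) v(x)]_0^5/3 + ∫_0^5/3 u'(x) v'(x) dx.
Thus ∫_0^5/3 u'(x) v'(x) dx = ∫_0^5/3 f(x) v(x) dx + [u'(x) v(x)]_0^5/3.
Choose V so that boundary terms are either known or forced to vanish.
u has homogeneous Neumann: u'(0) = u'(5/3) = 0. So [u' v]_0^5/3 = 0·v(5/3) − 0·v(0) = 0 for any v; take V = H^1(0, 5/3).
Weak formulation: find u (satisfying any essential BC) such that ∫_0^5/3 u'(x) v'(x) dx = ∫_0^5/3 f v dx for all v ∈ V (homogeneous Neumann, so boundary terms vanish).
Substituting f(x) = 2*cos(3*π*x), the right-hand side is ∫_0^5/3 (2*cos(3*π*x)) v dx.
Compatibility check (pure Neumann): taking v ≡ 1 ∈ V gives 0 = ∫_0^5/3 f dx + (0) − (0), i.e. ∫_0^5/3 f dx must equal u'(0) − u'(5/3) = 0. Indeed ∫_0^5/3 (2*cos(3*π*x)) dx = 0, so the data are compatible. The solution is then unique only up to an additive constant (fix it e.g. by requiring ∫_0^5/3 u dx = 0).


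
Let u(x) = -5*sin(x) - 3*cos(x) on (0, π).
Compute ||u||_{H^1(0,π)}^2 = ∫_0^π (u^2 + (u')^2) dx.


||u||_{H^1(0,π)}^2 = 34*π

u'(x) = 3*sin(x) - 5*cos(x).
Expand u² and (u')² and integrate term by term on (0, π), using: for integers n ≥ 1, ∫_0^π sin²(nx) dx = ∫_0^π cos²(nx) dx = π/2; for n ≠ n', ∫_0^π sin(nx)sin(n'x) dx = ∫_0^π cos(nx)cos(n'x) dx = 0; and by product-to-sum, ∫_0^π sin(nx)cos(n'x) dx = ½∫_0^π [sin((n+n')x) + sin((n−n')x)] dx, which is 0 when n+n' is even and 2n/(n²−n'²) when n+n' is odd (it need not vanish on (0, π)).
  u² squared terms: (-5)²·∫sin(x)² dx = 25·π/2 = 25*π/2;  (-3)²·∫cos(x)² dx = 9·π/2 = 9*π/2.
  u² cross terms: 2·(-5)·(-3)·∫sin(x)·cos(x) dx = 30·(0) = 0.
  So ∫_0^π u² dx = 25*π/2 + 9*π/2 + 0 = 17*π.
  (u')² squared terms: (-5)²·∫cos(x)² dx = 25·π/2 = 25*π/2;  (3)²·∫sin(x)² dx = 9·π/2 = 9*π/2.
  (u')² cross terms: 2·(-5)·(3)·∫cos(x)·sin(x) dx = -30·(0) = 0.
  So ∫_0^π (u')² dx = 25*π/2 + 9*π/2 + 0 = 17*π.
||u||_{H^1}^2 = (17*π) + (17*π) = 34*π.


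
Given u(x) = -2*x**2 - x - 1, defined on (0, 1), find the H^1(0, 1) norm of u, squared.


||u||_{H^1}^2 = 79/5

The H^1 norm (squared) on an interval (0, L) is
  ||u||_{H^1}^2 = ∫_0^L u(x)^2 dx + ∫_0^L u'(x)^2 dx.
Compute u'(x) = -4*x - 1.
Then u(x)^2 = 4*x**4 + 4*x**3 + 5*x**2 + 2*x + 1 and u'(x)^2 = 16*x**2 + 8*x + 1.
Integrate each monomial from 0 to 1 using ∫_0^1 c·x^n dx = c·1^(n+1)/(n+1):
  ∫_0^1 u(x)^2 dx = ∫_0^1 (4*x^4 + 4*x^3 + 5*x^2 + 2*x + 1) dx. Term by term:
    ∫_0^1 4*x^4 dx = 4/5;  ∫_0^1 4*x^3 dx = 1;  ∫_0^1 5*x^2 dx = 5/3;
    ∫_0^1 2*x dx = 1;  ∫_0^1 1 dx = 1.
  Sum: 4/5 + 1 + 5/3 + 1 + 1 = 82/15.
  ∫_0^1 u'(x)^2 dx = ∫_0^1 (16*x^2 + 8*x + 1) dx. Term by term:
    ∫_0^1 16*x^2 dx = 16/3;  ∫_0^1 8*x dx = 4;  ∫_0^1 1 dx = 1.
  Sum: 16/3 + 4 + 1 = 31/3.
Adding: ||u||_{H^1}^2 = 82/15 + 31/3 = 79/5.


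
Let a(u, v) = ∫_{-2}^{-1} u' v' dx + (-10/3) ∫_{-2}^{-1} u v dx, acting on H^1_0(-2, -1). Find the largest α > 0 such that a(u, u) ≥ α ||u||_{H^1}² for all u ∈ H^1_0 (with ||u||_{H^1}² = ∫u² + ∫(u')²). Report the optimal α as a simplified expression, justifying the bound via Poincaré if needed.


α = (-10/3 + π^2)/(1 + π^2)

Coercivity of a(·,·) on H^1_0(-2, -1) means a(u, u) ≥ α ||u||_{H^1}² for every u ∈ H^1_0.
The interval has length L = 1, and Poincaré/coercivity depend only on L. Here a(u, u) = ∫(u')² + (-10/3)·∫u².
Here c = -10/3 < 0 with |c| < (π/L)² = π^2, so coercivity still holds. The condition a(u,u) ≥ α||u||_{H^1}² reads (1−α)∫(u')² ≥ (α−c)∫u². Any admissible α is ≤ 1 (rapidly oscillating u have ∫u²/∫(u')² → 0), and α = 1 would force 0 ≥ (1−c)∫u², impossible since c < 1; so 1−α > 0. By the sharp Poincaré inequality on H^1_0 of an interval of length L, ∫(u')² ≥ (π/L)²∫u² with equality for the first sine mode sin(π(x−x₀)/L) (x₀ the left endpoint), so the inequality holds for all u iff (1−α)(π/L)² ≥ α − c, i.e. α ≤ ((π/L)² + c)/((π/L)² + 1) = (1 + c(L/π)²)/(1 + (L/π)²). (Direct route, valid since c ≤ 0: Poincaré gives c∫u² ≥ c(L/π)²∫(u')², so a(u,u) ≥ (1 + c(L/π)²)∫(u')², while ||u||_{H^1}² ≤ (1 + (L/π)²)∫(u')²; dividing yields the same α.) With (π/L)² = π^2 and c = -10/3, the largest admissible constant is α = ((π/L)² + c)/((π/L)² + 1).
Simplifying, α = (-10/3 + π^2)/(1 + π^2).


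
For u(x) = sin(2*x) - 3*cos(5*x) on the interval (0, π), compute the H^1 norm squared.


||u||_{H^1(0,π)}^2 = 208/7 + 239*π/2

u'(x) = 15*sin(5*x) + 2*cos(2*x).
Expand u² and (u')² and integrate term by term on (0, π), using: for integers n ≥ 1, ∫_0^π sin²(nx) dx = ∫_0^π cos²(nx) dx = π/2; for n ≠ n', ∫_0^π sin(nx)sin(n'x) dx = ∫_0^π cos(nx)cos(n'x) dx = 0; and by product-to-sum, ∫_0^π sin(nx)cos(n'x) dx = ½∫_0^π [sin((n+n')x) + sin((n−n')x)] dx, which is 0 when n+n' is even and 2n/(n²−n'²) when n+n' is odd (it need not vanish on (0, π)).
  u² squared terms: (-3)²·∫cos(5x)² dx = 9·π/2 = 9*π/2;  (1)²·∫sin(2x)² dx = 1·π/2 = π/2.
  u² cross terms: 2·(-3)·(1)·∫cos(5x)·sin(2x) dx = -6·(-4/21) = 8/7.
  So ∫_0^π u² dx = 9*π/2 + π/2 + 8/7 = 8/7 + 5*π.
  (u')² squared terms: (2)²·∫cos(2x)² dx = 4·π/2 = 2*π;  (15)²·∫sin(5x)² dx = 225·π/2 = 225*π/2.
  (u')² cross terms: 2·(2)·(15)·∫cos(2x)·sin(5x) dx = 60·(10/21) = 200/7.
  So ∫_0^π (u')² dx = 2*π + 225*π/2 + 200/7 = 200/7 + 229*π/2.
||u||_{H^1}^2 = (8/7 + 5*π) + (200/7 + 229*π/2) = 208/7 + 239*π/2.


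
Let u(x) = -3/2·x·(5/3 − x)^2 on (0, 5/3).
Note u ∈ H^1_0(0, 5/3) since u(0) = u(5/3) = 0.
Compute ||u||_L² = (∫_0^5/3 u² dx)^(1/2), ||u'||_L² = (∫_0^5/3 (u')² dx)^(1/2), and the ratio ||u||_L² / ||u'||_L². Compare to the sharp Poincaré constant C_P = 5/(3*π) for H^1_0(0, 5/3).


||u||_L² / ||u'||_L² = 5*sqrt(14)/42 < C_P = 5/(3*π).

u(x) = -3/2·x·(5/3 − x)^2, so u'(x) = (5 - 9*x)*(3*x - 5)/6.
u(x) = -3/2·x·(5/3 − x)^2 vanishes at x = 0 and x = 5/3, so u ∈ H^1_0(0, 5/3). Differentiate via the product rule and integrate the resulting polynomials term by term.
  ∫_0^5/3 u² dx = ∫_0^5/3 (9*x^6/4 - 15*x^5 + 75*x^4/2 - 125*x^3/3 + 625*x^2/36) dx. Term by term:
    ∫_0^5/3 9*x^6/4 dx = 78125/6804;  ∫_0^5/3 -15*x^5 dx = -78125/1458;  ∫_0^5/3 75*x^4/2 dx = 15625/162;
    ∫_0^5/3 -125*x^3/3 dx = -78125/972;  ∫_0^5/3 625*x^2/36 dx = 78125/2916.
  Sum: 78125/6804 − 78125/1458 + 15625/162 − 78125/972 + 78125/2916 = 15625/20412.
  ∫_0^5/3 (u')² dx = ∫_0^5/3 (81*x^4/4 - 90*x^3 + 275*x^2/2 - 250*x/3 + 625/36) dx. Term by term:
    ∫_0^5/3 81*x^4/4 dx = 625/12;  ∫_0^5/3 -90*x^3 dx = -3125/18;  ∫_0^5/3 275*x^2/2 dx = 34375/162;
    ∫_0^5/3 -250*x/3 dx = -3125/27;  ∫_0^5/3 625/36 dx = 3125/108.
  Sum: 625/12 − 3125/18 + 34375/162 − 3125/27 + 3125/108 = 625/162.
∫_0^5/3 u² dx = 15625/20412, so ||u||_L² = 125*sqrt(7)/378.
∫_0^5/3 (u')² dx = 625/162, so ||u'||_L² = 25*sqrt(2)/18.
Ratio ||u||_L² / ||u'||_L² = 5*sqrt(14)/42.
Sharp Poincaré constant on H^1_0(0, 5/3) is C_P = L/π = 5/(3*π), achieved by sin(3*π/5·x).
A polynomial bump cannot attain the sharp Poincaré constant (only the first sine eigenfunction does), so the ratio is strictly less than C_P, consistent with ||u||_L² ≤ C_P ||u'||_L².


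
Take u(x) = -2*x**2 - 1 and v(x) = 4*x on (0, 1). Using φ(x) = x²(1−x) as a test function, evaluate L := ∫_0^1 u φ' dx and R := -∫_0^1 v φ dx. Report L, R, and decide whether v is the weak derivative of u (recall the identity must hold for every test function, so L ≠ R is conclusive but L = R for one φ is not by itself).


LHS = 1/5, RHS = -1/5. No, v is not the weak derivative of u.

u(x) = -2*x**2 - 1, classical derivative u'(x) = -4*x.
φ(x) = x²(1−x), so φ'(x) = x*(2 - 3*x).
Note φ(0) = φ(1) = 0, so the boundary term u·φ vanishes.
LHS = ∫_0^1 u(x) φ'(x) dx = ∫_0^1 (6*x^4 - 4*x^3 + 3*x^2 - 2*x) dx. Term by term:
  ∫_0^1 6*x^4 dx = 6/5;  ∫_0^1 -4*x^3 dx = -1;  ∫_0^1 3*x^2 dx = 1;
  ∫_0^1 -2*x dx = -1.
Sum: 6/5 − 1 + 1 − 1 = 1/5.
So LHS = 1/5.
∫_0^1 v(x) φ(x) dx = ∫_0^1 (-4*x^4 + 4*x^3) dx. Term by term:
  ∫_0^1 -4*x^4 dx = -4/5;  ∫_0^1 4*x^3 dx = 1.
Sum: -4/5 + 1 = 1/5.
So RHS = -∫_0^1 v(x) φ(x) dx = -1/5.
LHS − RHS = 2/5 ≠ 0, so the identity fails.
(For a valid weak derivative the identity must hold for EVERY test function, in particular this one. The failure shows v is NOT the weak derivative of u.)
Correct weak derivative would be u'(x) = -4*x.


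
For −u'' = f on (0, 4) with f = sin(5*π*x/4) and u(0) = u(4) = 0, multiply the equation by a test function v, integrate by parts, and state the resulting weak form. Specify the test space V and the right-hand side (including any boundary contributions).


V = H^1_0(0, 4) (so v(0) = v(4) = 0); weak form: ∫_0^4 u'v' dx = ∫_0^4 (sin(5*π*x/4)) v dx for all v ∈ V.

Multiply both sides by a test function v and integrate from 0 to 4:
  ∫_0^4 −u''(x) v(x) dx = ∫_0^4 f(x) v(x) dx.
Integrate the LHS by parts once:
  ∫_0^4 −u'' v dx = −[u'(x) v(x)]_0^4 + ∫_0^4 u'(x) v'(x) dx.
Thus ∫_0^4 u'(x) v'(x) dx = ∫_0^4 f(x) v(x) dx + [u'(x) v(x)]_0^4.
Choose V so that boundary terms are either known or forced to vanish.
u is Dirichlet: u(0) = u(4) = 0. Let V = H^1_0(0, 4); then v(0) = v(4) = 0, and [u' v]_0^4 = 0.
Weak formulation: find u (satisfying any essential BC) such that ∫_0^4 u'(x) v'(x) dx = ∫_0^4 f v dx for all v ∈ V.
Substituting f(x) = sin(5*π*x/4), the right-hand side is ∫_0^4 (sin(5*π*x/4)) v dx.


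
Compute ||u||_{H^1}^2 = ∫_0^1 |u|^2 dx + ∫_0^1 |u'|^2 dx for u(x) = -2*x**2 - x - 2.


||u||_{H^1}^2 = 317/15

The H^1 norm (squared) on an interval (0, L) is
  ||u||_{H^1}^2 = ∫_0^L u(x)^2 dx + ∫_0^L u'(x)^2 dx.
Compute u'(x) = -4*x - 1.
Then u(x)^2 = 4*x**4 + 4*x**3 + 9*x**2 + 4*x + 4 and u'(x)^2 = 16*x**2 + 8*x + 1.
Integrate each monomial from 0 to 1 using ∫_0^1 c·x^n dx = c·1^(n+1)/(n+1):
  ∫_0^1 u(x)^2 dx = ∫_0^1 (4*x^4 + 4*x^3 + 9*x^2 + 4*x + 4) dx. Term by term:
    ∫_0^1 4*x^4 dx = 4/5;  ∫_0^1 4*x^3 dx = 1;  ∫_0^1 9*x^2 dx = 3;
    ∫_0^1 4*x dx = 2;  ∫_0^1 4 dx = 4.
  Sum: 4/5 + 1 + 3 + 2 + 4 = 54/5.
  ∫_0^1 u'(x)^2 dx = ∫_0^1 (16*x^2 + 8*x + 1) dx. Term by term:
    ∫_0^1 16*x^2 dx = 16/3;  ∫_0^1 8*x dx = 4;  ∫_0^1 1 dx = 1.
  Sum: 16/3 + 4 + 1 = 31/3.
Adding: ||u||_{H^1}^2 = 54/5 + 31/3 = 317/15.


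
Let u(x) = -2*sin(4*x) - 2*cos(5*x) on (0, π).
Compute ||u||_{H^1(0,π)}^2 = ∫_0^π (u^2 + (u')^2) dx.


||u||_{H^1(0,π)}^2 = -1664/9 + 86*π

u'(x) = 10*sin(5*x) - 8*cos(4*x).
Expand u² and (u')² and integrate term by term on (0, π), using: for integers n ≥ 1, ∫_0^π sin²(nx) dx = ∫_0^π cos²(nx) dx = π/2; for n ≠ n', ∫_0^π sin(nx)sin(n'x) dx = ∫_0^π cos(nx)cos(n'x) dx = 0; and by product-to-sum, ∫_0^π sin(nx)cos(n'x) dx = ½∫_0^π [sin((n+n')x) + sin((n−n')x)] dx, which is 0 when n+n' is even and 2n/(n²−n'²) when n+n' is odd (it need not vanish on (0, π)).
  u² squared terms: (-2)²·∫cos(5x)² dx = 4·π/2 = 2*π;  (-2)²·∫sin(4x)² dx = 4·π/2 = 2*π.
  u² cross terms: 2·(-2)·(-2)·∫cos(5x)·sin(4x) dx = 8·(-8/9) = -64/9.
  So ∫_0^π u² dx = 2*π + 2*π − 64/9 = -64/9 + 4*π.
  (u')² squared terms: (-8)²·∫cos(4x)² dx = 64·π/2 = 32*π;  (10)²·∫sin(5x)² dx = 100·π/2 = 50*π.
  (u')² cross terms: 2·(-8)·(10)·∫cos(4x)·sin(5x) dx = -160·(10/9) = -1600/9.
  So ∫_0^π (u')² dx = 32*π + 50*π − 1600/9 = -1600/9 + 82*π.
||u||_{H^1}^2 = (-64/9 + 4*π) + (-1600/9 + 82*π) = -1664/9 + 86*π.


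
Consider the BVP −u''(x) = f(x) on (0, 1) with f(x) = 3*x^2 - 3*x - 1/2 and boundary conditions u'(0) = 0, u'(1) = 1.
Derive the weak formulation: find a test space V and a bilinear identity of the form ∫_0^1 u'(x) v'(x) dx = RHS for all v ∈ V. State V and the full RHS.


V = H^1(0, 1) (v unrestricted at boundary; u is determined up to an additive constant); weak form: ∫_0^1 u'v' dx = ∫_0^1 (3*x^2 - 3*x - 1/2) v dx + v(1) for all v ∈ V.

Multiply both sides by a test function v and integrate from 0 to 1:
  ∫_0^1 −u''(x) v(x) dx = ∫_0^1 f(x) v(x) dx.
Integrate the LHS by parts once:
  ∫_0^1 −u'' v dx = −[u'(x) v(x)]_0^1 + ∫_0^1 u'(x) v'(x) dx.
Thus ∫_0^1 u'(x) v'(x) dx = ∫_0^1 f(x) v(x) dx + [u'(x) v(x)]_0^1.
Choose V so that boundary terms are either known or forced to vanish.
u has inhomogeneous Neumann u'(0) = 0, u'(1) = 1. [u' v]_0^1 = (1)·v(1) − (0)·v(0) = v(1). Take V = H^1(0, 1); boundary term becomes part of RHS.
Weak formulation: find u (satisfying any essential BC) such that ∫_0^1 u'(x) v'(x) dx = ∫_0^1 f v dx + v(1) for all v ∈ V (Neumann data are natural BCs: they enter the RHS as boundary terms).
Substituting f(x) = 3*x^2 - 3*x - 1/2, the right-hand side is ∫_0^1 (3*x^2 - 3*x - 1/2) v dx + v(1).
Compatibility check (pure Neumann): taking v ≡ 1 ∈ V gives 0 = ∫_0^1 f dx + (1) − (0), i.e. ∫_0^1 f dx must equal u'(0) − u'(1) = -1. Indeed ∫_0^1 (3*x^2 - 3*x - 1/2) dx = -1, so the data are compatible. The solution is then unique only up to an additive constant (fix it e.g. by requiring ∫_0^1 u dx = 0).


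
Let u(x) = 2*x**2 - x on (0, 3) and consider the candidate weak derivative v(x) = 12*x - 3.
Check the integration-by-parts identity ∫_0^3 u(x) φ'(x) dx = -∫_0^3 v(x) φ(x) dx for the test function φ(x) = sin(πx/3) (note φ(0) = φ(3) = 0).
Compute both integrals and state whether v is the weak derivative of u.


LHS = -30/π, RHS = -90/π. No, v is not the weak derivative of u.

u(x) = 2*x**2 - x, classical derivative u'(x) = 4*x - 1.
φ(x) = sin(πx/3), so φ'(x) = π*cos(π*x/3)/3.
Note φ(0) = φ(3) = 0, so the boundary term u·φ vanishes.
LHS = ∫_0^3 u(x) φ'(x) dx = ∫_0^3 (2*π*x^2*cos(π*x/3)/3 - π*x*cos(π*x/3)/3) dx. Term by term:
  ∫_0^3 -π*x*cos(π*x/3)/3 dx = 6/π;  ∫_0^3 2*π*x^2*cos(π*x/3)/3 dx = -36/π.
Sum: 6/π − 36/π = -30/π.
So LHS = -30/π.
∫_0^3 v(x) φ(x) dx = ∫_0^3 (12*x*sin(π*x/3) - 3*sin(π*x/3)) dx. Term by term:
  ∫_0^3 -3*sin(π*x/3) dx = -18/π;  ∫_0^3 12*x*sin(π*x/3) dx = 108/π.
Sum: -18/π + 108/π = 90/π.
So RHS = -∫_0^3 v(x) φ(x) dx = -90/π.
LHS − RHS = 60/π ≠ 0, so the identity fails.
(For a valid weak derivative the identity must hold for EVERY test function, in particular this one. The failure shows v is NOT the weak derivative of u.)
Correct weak derivative would be u'(x) = 4*x - 1.


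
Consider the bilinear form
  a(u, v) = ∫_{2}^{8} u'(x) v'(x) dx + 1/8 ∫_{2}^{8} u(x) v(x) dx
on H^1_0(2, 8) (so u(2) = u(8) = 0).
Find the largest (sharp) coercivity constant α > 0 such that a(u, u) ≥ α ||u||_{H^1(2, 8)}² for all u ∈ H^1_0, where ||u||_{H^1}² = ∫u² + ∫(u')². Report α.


α = (9/2 + π^2)/(π^2 + 36)

Coercivity of a(·,·) on H^1_0(2, 8) means a(u, u) ≥ α ||u||_{H^1}² for every u ∈ H^1_0.
The interval has length L = 6, and Poincaré/coercivity depend only on L. Here a(u, u) = ∫(u')² + (1/8)·∫u².
Here 0 < c = 1/8 < 1. The condition a(u,u) ≥ α||u||_{H^1}² reads (1−α)∫(u')² ≥ (α−c)∫u². Any admissible α is ≤ 1 (rapidly oscillating u have ∫u²/∫(u')² → 0), and α = 1 would force 0 ≥ (1−c)∫u², impossible since c < 1; so 1−α > 0. By the sharp Poincaré inequality on H^1_0 of an interval of length L, ∫(u')² ≥ (π/L)²∫u² with equality for the first sine mode sin(π(x−x₀)/L) (x₀ the left endpoint), so the inequality holds for all u iff (1−α)(π/L)² ≥ α − c, i.e. α ≤ ((π/L)² + c)/((π/L)² + 1) = (1 + c(L/π)²)/(1 + (L/π)²). With (π/L)² = π^2/36 and c = 1/8, the largest admissible constant is α = ((π/L)² + c)/((π/L)² + 1).
Simplifying, α = (9/2 + π^2)/(π^2 + 36).


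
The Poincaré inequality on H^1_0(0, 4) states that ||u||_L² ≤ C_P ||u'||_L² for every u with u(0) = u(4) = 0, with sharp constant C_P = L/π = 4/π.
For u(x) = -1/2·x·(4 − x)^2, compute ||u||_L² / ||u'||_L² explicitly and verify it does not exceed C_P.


||u||_L² / ||u'||_L² = 2*sqrt(14)/7 < C_P = 4/π.

u(x) = -1/2·x·(4 − x)^2, so u'(x) = (4 - 3*x)*(x/2 - 2).
u(x) = -1/2·x·(4 − x)^2 vanishes at x = 0 and x = 4, so u ∈ H^1_0(0, 4). Differentiate via the product rule and integrate the resulting polynomials term by term.
  ∫_0^4 u² dx = ∫_0^4 (x^6/4 - 4*x^5 + 24*x^4 - 64*x^3 + 64*x^2) dx. Term by term:
    ∫_0^4 x^6/4 dx = 4096/7;  ∫_0^4 -4*x^5 dx = -8192/3;  ∫_0^4 24*x^4 dx = 24576/5;
    ∫_0^4 -64*x^3 dx = -4096;  ∫_0^4 64*x^2 dx = 4096/3.
  Sum: 4096/7 − 8192/3 + 24576/5 − 4096 + 4096/3 = 4096/105.
  ∫_0^4 (u')² dx = ∫_0^4 (9*x^4/4 - 24*x^3 + 88*x^2 - 128*x + 64) dx. Term by term:
    ∫_0^4 9*x^4/4 dx = 2304/5;  ∫_0^4 -24*x^3 dx = -1536;  ∫_0^4 88*x^2 dx = 5632/3;
    ∫_0^4 -128*x dx = -1024;  ∫_0^4 64 dx = 256.
  Sum: 2304/5 − 1536 + 5632/3 − 1024 + 256 = 512/15.
∫_0^4 u² dx = 4096/105, so ||u||_L² = 64*sqrt(105)/105.
∫_0^4 (u')² dx = 512/15, so ||u'||_L² = 16*sqrt(30)/15.
Ratio ||u||_L² / ||u'||_L² = 2*sqrt(14)/7.
Sharp Poincaré constant on H^1_0(0, 4) is C_P = L/π = 4/π, achieved by sin(π/4·x).
A polynomial bump cannot attain the sharp Poincaré constant (only the first sine eigenfunction does), so the ratio is strictly less than C_P, consistent with ||u||_L² ≤ C_P ||u'||_L².


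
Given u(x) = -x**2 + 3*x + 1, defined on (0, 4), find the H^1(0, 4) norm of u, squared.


||u||_{H^1}^2 = 712/15

The H^1 norm (squared) on an interval (0, L) is
  ||u||_{H^1}^2 = ∫_0^L u(x)^2 dx + ∫_0^L u'(x)^2 dx.
Compute u'(x) = 3 - 2*x.
Then u(x)^2 = x**4 - 6*x**3 + 7*x**2 + 6*x + 1 and u'(x)^2 = 4*x**2 - 12*x + 9.
Integrate each monomial from 0 to 4 using ∫_0^4 c·x^n dx = c·4^(n+1)/(n+1):
  ∫_0^4 u(x)^2 dx = ∫_0^4 (x^4 - 6*x^3 + 7*x^2 + 6*x + 1) dx. Term by term:
    ∫_0^4 x^4 dx = 1024/5;  ∫_0^4 -6*x^3 dx = -384;  ∫_0^4 7*x^2 dx = 448/3;
    ∫_0^4 6*x dx = 48;  ∫_0^4 1 dx = 4.
  Sum: 1024/5 − 384 + 448/3 + 48 + 4 = 332/15.
  ∫_0^4 u'(x)^2 dx = ∫_0^4 (4*x^2 - 12*x + 9) dx. Term by term:
    ∫_0^4 4*x^2 dx = 256/3;  ∫_0^4 -12*x dx = -96;  ∫_0^4 9 dx = 36.
  Sum: 256/3 − 96 + 36 = 76/3.
Adding: ||u||_{H^1}^2 = 332/15 + 76/3 = 712/15.


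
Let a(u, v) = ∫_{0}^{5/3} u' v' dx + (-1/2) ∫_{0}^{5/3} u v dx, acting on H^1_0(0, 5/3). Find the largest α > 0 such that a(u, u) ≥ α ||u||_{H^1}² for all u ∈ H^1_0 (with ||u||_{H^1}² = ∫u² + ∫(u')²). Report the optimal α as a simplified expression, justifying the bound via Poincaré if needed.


α = (-25 + 18*π^2)/(2*(25 + 9*π^2))

Coercivity of a(·,·) on H^1_0(0, 5/3) means a(u, u) ≥ α ||u||_{H^1}² for every u ∈ H^1_0.
The interval has length L = 5/3, and Poincaré/coercivity depend only on L. Here a(u, u) = ∫(u')² + (-1/2)·∫u².
Here c = -1/2 < 0 with |c| < (π/L)² = 9*π^2/25, so coercivity still holds. The condition a(u,u) ≥ α||u||_{H^1}² reads (1−α)∫(u')² ≥ (α−c)∫u². Any admissible α is ≤ 1 (rapidly oscillating u have ∫u²/∫(u')² → 0), and α = 1 would force 0 ≥ (1−c)∫u², impossible since c < 1; so 1−α > 0. By the sharp Poincaré inequality on H^1_0 of an interval of length L, ∫(u')² ≥ (π/L)²∫u² with equality for the first sine mode sin(π(x−x₀)/L) (x₀ the left endpoint), so the inequality holds for all u iff (1−α)(π/L)² ≥ α − c, i.e. α ≤ ((π/L)² + c)/((π/L)² + 1) = (1 + c(L/π)²)/(1 + (L/π)²). (Direct route, valid since c ≤ 0: Poincaré gives c∫u² ≥ c(L/π)²∫(u')², so a(u,u) ≥ (1 + c(L/π)²)∫(u')², while ||u||_{H^1}² ≤ (1 + (L/π)²)∫(u')²; dividing yields the same α.) With (π/L)² = 9*π^2/25 and c = -1/2, the largest admissible constant is α = ((π/L)² + c)/((π/L)² + 1).
Simplifying, α = (-25 + 18*π^2)/(2*(25 + 9*π^2)).
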